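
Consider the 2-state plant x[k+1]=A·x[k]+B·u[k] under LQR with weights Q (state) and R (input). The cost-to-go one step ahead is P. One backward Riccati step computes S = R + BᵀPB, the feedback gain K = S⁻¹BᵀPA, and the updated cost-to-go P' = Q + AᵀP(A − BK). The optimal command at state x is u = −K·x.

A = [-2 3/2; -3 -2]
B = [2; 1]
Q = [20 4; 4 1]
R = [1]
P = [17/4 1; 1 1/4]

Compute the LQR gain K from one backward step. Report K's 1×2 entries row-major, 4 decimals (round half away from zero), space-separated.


-1.1573 0.4382

BᵀP = [9.5000 2.2500]
S = R + BᵀPB = [1] + [21.2500] = [22.2500]
BᵀPA = [-25.7500 9.7500]
K = S⁻¹·BᵀPA = [-1.1573 0.4382]
A−BK = [0.3146 0.6236; -1.8427 -2.4382]
AᵀP(A−BK) = [1.4494 -0.4663; -0.4663 0.2900]
P' = Q + AᵀP(A−BK) = [21.4494 3.5337; 3.5337 1.2900]
tr(P') = 22.7395


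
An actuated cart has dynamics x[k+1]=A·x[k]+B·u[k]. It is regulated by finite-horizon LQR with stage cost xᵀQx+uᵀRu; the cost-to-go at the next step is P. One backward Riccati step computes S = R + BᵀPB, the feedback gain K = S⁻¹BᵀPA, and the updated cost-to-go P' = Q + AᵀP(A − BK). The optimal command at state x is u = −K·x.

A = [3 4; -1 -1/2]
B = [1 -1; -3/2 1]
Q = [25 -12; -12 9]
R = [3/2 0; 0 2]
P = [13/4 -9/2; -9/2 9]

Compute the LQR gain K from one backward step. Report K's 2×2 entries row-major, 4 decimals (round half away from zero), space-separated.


BᵀP = [10.0000 -18.0000; -7.7500 13.5000]
S = R + BᵀPB = [3/2 0; 0 2] + [37.0000 -28.0000; -28.0000 21.2500] = [38.5000 -28.0000; -28.0000 23.2500]
BᵀPA = [48.0000 49.0000; -36.7500 -37.7500]
K = S⁻¹·BᵀPA = [0.7829 0.7402; -0.6378 -0.7323]
A−BK = [1.5793 2.5276; 0.8121 1.3425]
AᵀP(A−BK) = [4.2317 5.8110; 5.8110 8.3386]
P' = Q + AᵀP(A−BK) = [29.2317 -6.1890; -6.1890 17.3386]
tr(P') = 46.5703

0.7829 0.7402 -0.6378 -0.7323


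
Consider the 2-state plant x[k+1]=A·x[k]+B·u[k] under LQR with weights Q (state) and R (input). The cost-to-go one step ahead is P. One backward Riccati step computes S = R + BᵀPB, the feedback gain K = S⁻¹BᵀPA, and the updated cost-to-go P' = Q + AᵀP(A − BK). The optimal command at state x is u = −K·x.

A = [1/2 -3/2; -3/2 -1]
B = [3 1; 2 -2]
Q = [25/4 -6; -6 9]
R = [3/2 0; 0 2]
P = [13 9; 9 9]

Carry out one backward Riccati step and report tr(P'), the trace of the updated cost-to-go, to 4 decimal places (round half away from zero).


16.4019

BᵀP = [57.0000 45.0000; -5.0000 -9.0000]
S = R + BᵀPB = [3/2 0; 0 2] + [261.0000 -33.0000; -33.0000 13.0000] = [262.5000 -33.0000; -33.0000 15.0000]
BᵀPA = [-39.0000 -130.5000; 11.0000 16.5000]
K = S⁻¹·BᵀPA = [-0.0779 -0.4961; 0.5619 0.0087]
A−BK = [0.1719 -0.0205; -0.2204 0.0095]
AᵀP(A−BK) = [0.7799 0.0585; 0.0585 0.3720]
P' = Q + AᵀP(A−BK) = [7.0299 -5.9415; -5.9415 9.3720]
tr(P') = 16.4019


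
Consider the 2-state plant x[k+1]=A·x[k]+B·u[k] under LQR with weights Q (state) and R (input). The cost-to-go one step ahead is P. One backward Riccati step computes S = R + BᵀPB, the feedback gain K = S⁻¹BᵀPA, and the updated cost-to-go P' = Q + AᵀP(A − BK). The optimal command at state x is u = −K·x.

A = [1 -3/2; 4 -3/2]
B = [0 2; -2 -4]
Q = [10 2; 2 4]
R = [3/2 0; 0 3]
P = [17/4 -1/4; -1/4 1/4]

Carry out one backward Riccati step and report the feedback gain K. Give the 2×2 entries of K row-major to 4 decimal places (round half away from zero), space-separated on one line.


BᵀP = [0.5000 -0.5000; 9.5000 -1.5000]
S = R + BᵀPB = [3/2 0; 0 3] + [1.0000 3.0000; 3.0000 25.0000] = [2.5000 3.0000; 3.0000 28.0000]
BᵀPA = [-1.5000 0.0000; 3.5000 -12.0000]
K = S⁻¹·BᵀPA = [-0.8607 0.5902; 0.2172 -0.4918]
A−BK = [0.5656 -0.5164; 3.1475 -2.2869]
AᵀP(A−BK) = [4.1988 -3.3934; -3.3934 3.0984]
P' = Q + AᵀP(A−BK) = [14.1988 -1.3934; -1.3934 7.0984]
tr(P') = 21.2971

-0.8607 0.5902 0.2172 -0.4918


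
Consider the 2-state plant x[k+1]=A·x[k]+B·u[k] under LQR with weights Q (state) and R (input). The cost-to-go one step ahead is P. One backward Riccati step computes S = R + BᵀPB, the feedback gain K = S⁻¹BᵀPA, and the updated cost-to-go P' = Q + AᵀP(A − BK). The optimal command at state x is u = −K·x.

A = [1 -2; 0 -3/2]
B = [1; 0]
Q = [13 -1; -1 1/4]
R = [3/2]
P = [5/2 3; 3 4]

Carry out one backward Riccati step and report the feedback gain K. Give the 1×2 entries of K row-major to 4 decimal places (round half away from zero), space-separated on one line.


BᵀP = [2.5000 3.0000]
S = R + BᵀPB = [3/2] + [2.5000] = [4.0000]
BᵀPA = [2.5000 -9.5000]
K = S⁻¹·BᵀPA = [0.6250 -2.3750]
A−BK = [0.3750 0.3750; 0.0000 -1.5000]
AᵀP(A−BK) = [0.9375 -3.5625; -3.5625 14.4375]
P' = Q + AᵀP(A−BK) = [13.9375 -4.5625; -4.5625 14.6875]
tr(P') = 28.6250

0.6250 -2.3750


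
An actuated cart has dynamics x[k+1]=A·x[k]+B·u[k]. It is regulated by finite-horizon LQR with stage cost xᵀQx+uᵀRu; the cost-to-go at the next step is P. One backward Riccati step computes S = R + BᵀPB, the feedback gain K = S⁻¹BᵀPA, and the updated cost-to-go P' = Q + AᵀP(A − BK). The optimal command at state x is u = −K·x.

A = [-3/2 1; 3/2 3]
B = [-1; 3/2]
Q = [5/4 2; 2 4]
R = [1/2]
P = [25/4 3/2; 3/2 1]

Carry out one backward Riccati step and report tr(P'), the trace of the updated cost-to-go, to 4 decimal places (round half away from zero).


27.5069

BᵀP = [-4.0000 0.0000]
S = R + BᵀPB = [1/2] + [4.0000] = [4.5000]
BᵀPA = [6.0000 -4.0000]
K = S⁻¹·BᵀPA = [1.3333 -0.8889]
A−BK = [-0.1667 0.1111; -0.5000 4.3333]
AᵀP(A−BK) = [1.5625 -4.0417; -4.0417 20.6944]
P' = Q + AᵀP(A−BK) = [2.8125 -2.0417; -2.0417 24.6944]
tr(P') = 27.5069


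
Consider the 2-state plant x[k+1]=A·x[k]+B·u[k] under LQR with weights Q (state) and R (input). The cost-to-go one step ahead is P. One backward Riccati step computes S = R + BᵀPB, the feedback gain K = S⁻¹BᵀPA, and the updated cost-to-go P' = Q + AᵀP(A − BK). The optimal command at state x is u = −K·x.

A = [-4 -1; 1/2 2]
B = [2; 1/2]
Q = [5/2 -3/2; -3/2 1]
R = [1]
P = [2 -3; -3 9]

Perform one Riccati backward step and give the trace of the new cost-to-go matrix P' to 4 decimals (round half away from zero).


BᵀP = [2.5000 -1.5000]
S = R + BᵀPB = [1] + [4.2500] = [5.2500]
BᵀPA = [-10.7500 -5.5000]
K = S⁻¹·BᵀPA = [-2.0476 -1.0476]
A−BK = [0.0952 1.0952; 1.5238 2.5238]
AᵀP(A−BK) = [24.2381 31.2381; 31.2381 44.2381]
P' = Q + AᵀP(A−BK) = [26.7381 29.7381; 29.7381 45.2381]
tr(P') = 71.9762

71.9762


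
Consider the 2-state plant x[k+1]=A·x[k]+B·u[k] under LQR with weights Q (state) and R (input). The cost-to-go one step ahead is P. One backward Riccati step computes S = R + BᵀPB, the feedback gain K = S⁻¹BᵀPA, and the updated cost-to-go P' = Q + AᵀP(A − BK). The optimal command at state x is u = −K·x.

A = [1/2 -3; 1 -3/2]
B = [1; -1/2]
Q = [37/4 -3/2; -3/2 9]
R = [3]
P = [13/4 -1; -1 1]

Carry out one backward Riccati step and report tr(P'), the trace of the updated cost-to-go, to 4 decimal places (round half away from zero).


BᵀP = [3.7500 -1.5000]
S = R + BᵀPB = [3] + [4.5000] = [7.5000]
BᵀPA = [0.3750 -9.0000]
K = S⁻¹·BᵀPA = [0.0500 -1.2000]
A−BK = [0.4500 -1.8000; 1.0250 -2.1000]
AᵀP(A−BK) = [0.7938 -2.1750; -2.1750 11.7000]
P' = Q + AᵀP(A−BK) = [10.0438 -3.6750; -3.6750 20.7000]
tr(P') = 30.7438

30.7438


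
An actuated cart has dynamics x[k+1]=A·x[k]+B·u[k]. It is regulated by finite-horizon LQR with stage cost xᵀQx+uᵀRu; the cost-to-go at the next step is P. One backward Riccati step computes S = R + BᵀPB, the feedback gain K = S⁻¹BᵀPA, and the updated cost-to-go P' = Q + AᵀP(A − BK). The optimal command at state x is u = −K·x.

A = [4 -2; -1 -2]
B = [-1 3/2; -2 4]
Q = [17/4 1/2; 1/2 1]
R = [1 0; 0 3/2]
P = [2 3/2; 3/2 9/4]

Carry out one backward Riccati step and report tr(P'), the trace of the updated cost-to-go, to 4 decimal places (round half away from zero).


BᵀP = [-5.0000 -6.0000; 9.0000 11.2500]
S = R + BᵀPB = [1 0; 0 3/2] + [17.0000 -31.5000; -31.5000 58.5000] = [18.0000 -31.5000; -31.5000 60.0000]
BᵀPA = [-14.0000 22.0000; 24.7500 -40.5000]
K = S⁻¹·BᵀPA = [-0.6880 0.5043; 0.0513 -0.4103]
A−BK = [3.2350 -0.8803; -2.5812 0.6496]
AᵀP(A−BK) = [11.3483 -3.2863; -3.2863 1.2906]
P' = Q + AᵀP(A−BK) = [15.5983 -2.7863; -2.7863 2.2906]
tr(P') = 17.8889

17.8889


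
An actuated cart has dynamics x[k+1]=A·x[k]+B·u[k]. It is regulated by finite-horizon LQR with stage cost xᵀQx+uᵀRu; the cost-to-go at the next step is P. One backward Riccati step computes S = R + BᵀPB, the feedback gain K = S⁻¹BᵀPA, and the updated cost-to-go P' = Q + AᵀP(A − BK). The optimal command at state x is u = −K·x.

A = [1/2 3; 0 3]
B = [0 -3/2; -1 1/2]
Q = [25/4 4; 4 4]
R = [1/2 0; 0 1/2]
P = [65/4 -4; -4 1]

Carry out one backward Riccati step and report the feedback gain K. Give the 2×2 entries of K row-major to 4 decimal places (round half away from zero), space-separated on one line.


0.0399 0.0990 -0.2985 -1.3618

BᵀP = [4.0000 -1.0000; -26.3750 6.5000]
S = R + BᵀPB = [1/2 0; 0 1/2] + [1.0000 -6.5000; -6.5000 42.8125] = [1.5000 -6.5000; -6.5000 43.3125]
BᵀPA = [2.0000 9.0000; -13.1875 -59.6250]
K = S⁻¹·BᵀPA = [0.0399 0.0990; -0.2985 -1.3618]
A−BK = [0.0523 0.9574; 0.1891 3.7799]
AᵀP(A−BK) = [0.0464 0.2187; 0.2187 1.1637]
P' = Q + AᵀP(A−BK) = [6.2964 4.2187; 4.2187 5.1637]
tr(P') = 11.4601


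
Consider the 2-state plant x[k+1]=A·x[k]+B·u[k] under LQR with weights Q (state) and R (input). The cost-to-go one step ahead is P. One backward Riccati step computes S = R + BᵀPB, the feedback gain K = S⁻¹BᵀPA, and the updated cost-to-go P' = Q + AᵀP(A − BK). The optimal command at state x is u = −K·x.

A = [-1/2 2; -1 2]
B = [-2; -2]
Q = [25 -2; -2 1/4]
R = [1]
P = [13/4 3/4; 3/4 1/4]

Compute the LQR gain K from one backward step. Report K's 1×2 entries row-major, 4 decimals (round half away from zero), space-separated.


0.2857 -0.9524

BᵀP = [-8.0000 -2.0000]
S = R + BᵀPB = [1] + [20.0000] = [21.0000]
BᵀPA = [6.0000 -20.0000]
K = S⁻¹·BᵀPA = [0.2857 -0.9524]
A−BK = [0.0714 0.0952; -0.4286 0.0952]
AᵀP(A−BK) = [0.0982 -0.2857; -0.2857 0.9524]
P' = Q + AᵀP(A−BK) = [25.0982 -2.2857; -2.2857 1.2024]
tr(P') = 26.3006


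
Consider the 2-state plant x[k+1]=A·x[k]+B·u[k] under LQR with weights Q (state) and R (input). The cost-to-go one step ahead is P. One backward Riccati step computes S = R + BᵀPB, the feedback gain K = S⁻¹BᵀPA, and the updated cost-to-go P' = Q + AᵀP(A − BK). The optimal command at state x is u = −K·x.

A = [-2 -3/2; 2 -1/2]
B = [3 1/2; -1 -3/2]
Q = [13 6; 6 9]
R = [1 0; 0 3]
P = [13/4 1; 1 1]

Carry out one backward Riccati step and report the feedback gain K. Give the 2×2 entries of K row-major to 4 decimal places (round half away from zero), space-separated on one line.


-0.5163 -0.5725 -0.3376 0.2410

BᵀP = [8.7500 2.0000; 0.1250 -1.0000]
S = R + BᵀPB = [1 0; 0 3] + [24.2500 1.3750; 1.3750 1.5625] = [25.2500 1.3750; 1.3750 4.5625]
BᵀPA = [-13.5000 -14.1250; -2.2500 0.3125]
K = S⁻¹·BᵀPA = [-0.5163 -0.5725; -0.3376 0.2410]
A−BK = [-0.2824 0.0971; 0.9774 -0.7110]
AᵀP(A−BK) = [1.2708 -0.4368; -0.4368 0.9002]
P' = Q + AᵀP(A−BK) = [14.2708 5.5632; 5.5632 9.9002]
tr(P') = 24.1710


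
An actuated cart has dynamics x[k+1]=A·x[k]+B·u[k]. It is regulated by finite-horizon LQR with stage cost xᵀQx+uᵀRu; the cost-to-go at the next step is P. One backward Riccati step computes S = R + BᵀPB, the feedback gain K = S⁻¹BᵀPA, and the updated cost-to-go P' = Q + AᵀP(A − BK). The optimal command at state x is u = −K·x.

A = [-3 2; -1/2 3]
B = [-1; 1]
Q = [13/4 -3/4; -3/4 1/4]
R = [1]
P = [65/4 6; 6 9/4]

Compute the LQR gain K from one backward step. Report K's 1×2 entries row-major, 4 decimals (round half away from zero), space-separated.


BᵀP = [-10.2500 -3.7500]
S = R + BᵀPB = [1] + [6.5000] = [7.5000]
BᵀPA = [32.6250 -31.7500]
K = S⁻¹·BᵀPA = [4.3500 -4.2333]
A−BK = [1.3500 -2.2333; -4.8500 7.2333]
AᵀP(A−BK) = [22.8938 -22.7625; -22.7625 22.8417]
P' = Q + AᵀP(A−BK) = [26.1438 -23.5125; -23.5125 23.0917]
tr(P') = 49.2354

4.3500 -4.2333


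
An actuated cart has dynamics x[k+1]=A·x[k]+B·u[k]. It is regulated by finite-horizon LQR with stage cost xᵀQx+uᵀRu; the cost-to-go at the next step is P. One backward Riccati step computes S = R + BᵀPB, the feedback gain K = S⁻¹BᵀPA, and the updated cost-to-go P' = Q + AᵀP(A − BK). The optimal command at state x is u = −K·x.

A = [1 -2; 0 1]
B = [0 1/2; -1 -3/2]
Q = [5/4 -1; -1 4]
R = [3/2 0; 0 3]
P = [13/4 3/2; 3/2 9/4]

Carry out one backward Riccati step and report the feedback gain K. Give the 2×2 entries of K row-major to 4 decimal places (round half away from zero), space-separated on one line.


BᵀP = [-1.5000 -2.2500; -0.6250 -2.6250]
S = R + BᵀPB = [3/2 0; 0 3] + [2.2500 2.6250; 2.6250 3.6250] = [3.7500 2.6250; 2.6250 6.6250]
BᵀPA = [-1.5000 0.7500; -0.6250 -1.3750]
K = S⁻¹·BᵀPA = [-0.4621 0.4778; 0.0888 -0.3969]
A−BK = [0.9556 -1.8016; -0.3290 0.8825]
AᵀP(A−BK) = [2.6123 -4.5313; -4.5313 8.3460]
P' = Q + AᵀP(A−BK) = [3.8623 -5.5313; -5.5313 12.3460]
tr(P') = 16.2082

-0.4621 0.4778 0.0888 -0.3969


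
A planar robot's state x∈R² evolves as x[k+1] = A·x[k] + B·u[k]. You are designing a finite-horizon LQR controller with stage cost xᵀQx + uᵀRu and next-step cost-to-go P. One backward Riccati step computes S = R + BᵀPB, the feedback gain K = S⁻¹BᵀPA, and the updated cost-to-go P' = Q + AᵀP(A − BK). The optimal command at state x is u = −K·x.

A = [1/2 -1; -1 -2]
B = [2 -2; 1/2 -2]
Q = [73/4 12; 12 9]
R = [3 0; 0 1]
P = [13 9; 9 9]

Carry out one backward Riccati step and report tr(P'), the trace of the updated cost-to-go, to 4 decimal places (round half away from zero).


BᵀP = [30.5000 22.5000; -44.0000 -36.0000]
S = R + BᵀPB = [3 0; 0 1] + [72.2500 -106.0000; -106.0000 160.0000] = [75.2500 -106.0000; -106.0000 161.0000]
BᵀPA = [-7.2500 -75.5000; 14.0000 116.0000]
K = S⁻¹·BᵀPA = [0.3603 0.1598; 0.3241 0.8257]
A−BK = [0.4278 0.3318; -0.5318 -0.4285]
AᵀP(A−BK) = [1.3239 1.0987; 1.0987 1.2829]
P' = Q + AᵀP(A−BK) = [19.5739 13.0987; 13.0987 10.2829]
tr(P') = 29.8568

29.8568


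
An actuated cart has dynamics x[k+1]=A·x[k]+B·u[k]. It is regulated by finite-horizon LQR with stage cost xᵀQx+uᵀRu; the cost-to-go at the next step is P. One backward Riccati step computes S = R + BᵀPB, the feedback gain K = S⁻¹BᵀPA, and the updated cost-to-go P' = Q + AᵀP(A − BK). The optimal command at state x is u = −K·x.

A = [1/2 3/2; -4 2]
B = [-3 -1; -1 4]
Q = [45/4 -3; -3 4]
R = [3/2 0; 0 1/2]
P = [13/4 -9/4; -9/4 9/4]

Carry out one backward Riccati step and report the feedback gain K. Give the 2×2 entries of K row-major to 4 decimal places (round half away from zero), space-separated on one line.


BᵀP = [-7.5000 4.5000; -12.2500 11.2500]
S = R + BᵀPB = [3/2 0; 0 1/2] + [18.0000 25.5000; 25.5000 57.2500] = [19.5000 25.5000; 25.5000 57.7500]
BᵀPA = [-21.7500 -2.2500; -51.1250 4.1250]
K = S⁻¹·BᵀPA = [0.1001 -0.4941; -0.9295 0.2896]
A−BK = [-0.1292 0.3073; -0.1820 0.3475]
AᵀP(A−BK) = [0.4700 -0.2533; -0.2533 0.5062]
P' = Q + AᵀP(A−BK) = [11.7200 -3.2533; -3.2533 4.5062]
tr(P') = 16.2262

0.1001 -0.4941 -0.9295 0.2896


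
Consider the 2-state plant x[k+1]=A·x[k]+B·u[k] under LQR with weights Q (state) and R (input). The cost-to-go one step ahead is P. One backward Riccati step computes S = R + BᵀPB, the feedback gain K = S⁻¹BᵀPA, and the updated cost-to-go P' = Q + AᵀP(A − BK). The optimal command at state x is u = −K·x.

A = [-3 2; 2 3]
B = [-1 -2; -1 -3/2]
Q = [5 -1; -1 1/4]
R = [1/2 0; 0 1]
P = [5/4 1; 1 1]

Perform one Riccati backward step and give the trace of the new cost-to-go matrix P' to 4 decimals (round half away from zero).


7.9850

BᵀP = [-2.2500 -2.0000; -4.0000 -3.5000]
S = R + BᵀPB = [1/2 0; 0 1] + [4.2500 7.5000; 7.5000 13.2500] = [4.7500 7.5000; 7.5000 14.2500]
BᵀPA = [2.7500 -10.5000; 5.0000 -18.5000]
K = S⁻¹·BᵀPA = [0.1475 -0.9508; 0.2732 -0.7978]
A−BK = [-2.3060 -0.5464; 2.5574 0.8525]
AᵀP(A−BK) = [1.4781 0.1038; 0.1038 1.2568]
P' = Q + AᵀP(A−BK) = [6.4781 -0.8962; -0.8962 1.5068]
tr(P') = 7.9850


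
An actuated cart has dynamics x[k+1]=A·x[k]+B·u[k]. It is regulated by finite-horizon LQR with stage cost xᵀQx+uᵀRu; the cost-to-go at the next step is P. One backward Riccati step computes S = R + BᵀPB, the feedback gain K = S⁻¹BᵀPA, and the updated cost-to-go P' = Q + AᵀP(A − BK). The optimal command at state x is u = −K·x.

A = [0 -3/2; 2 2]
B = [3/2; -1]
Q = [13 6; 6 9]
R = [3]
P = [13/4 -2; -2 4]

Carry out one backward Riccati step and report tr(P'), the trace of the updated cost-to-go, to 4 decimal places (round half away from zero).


34.5631

BᵀP = [6.8750 -7.0000]
S = R + BᵀPB = [3] + [17.3125] = [20.3125]
BᵀPA = [-14.0000 -24.3125]
K = S⁻¹·BᵀPA = [-0.6892 -1.1969]
A−BK = [1.0338 0.2954; 1.3108 0.8031]
AᵀP(A−BK) = [6.3508 5.2431; 5.2431 6.2123]
P' = Q + AᵀP(A−BK) = [19.3508 11.2431; 11.2431 15.2123]
tr(P') = 34.5631


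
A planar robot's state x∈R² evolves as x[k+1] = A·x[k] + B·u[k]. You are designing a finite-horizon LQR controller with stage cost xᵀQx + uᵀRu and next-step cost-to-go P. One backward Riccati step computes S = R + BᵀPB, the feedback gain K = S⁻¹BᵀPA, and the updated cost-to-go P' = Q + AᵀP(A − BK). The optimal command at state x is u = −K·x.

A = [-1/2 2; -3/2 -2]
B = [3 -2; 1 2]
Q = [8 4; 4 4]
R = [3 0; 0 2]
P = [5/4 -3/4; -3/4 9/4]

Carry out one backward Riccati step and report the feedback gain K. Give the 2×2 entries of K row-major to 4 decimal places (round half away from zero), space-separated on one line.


BᵀP = [3.0000 0.0000; -4.0000 6.0000]
S = R + BᵀPB = [3 0; 0 2] + [9.0000 -6.0000; -6.0000 20.0000] = [12.0000 -6.0000; -6.0000 22.0000]
BᵀPA = [-1.5000 6.0000; -7.0000 -20.0000]
K = S⁻¹·BᵀPA = [-0.3289 0.0526; -0.4079 -0.8947]
A−BK = [-0.3289 0.0526; -0.3553 -0.2632]
AᵀP(A−BK) = [0.9013 0.8158; 0.8158 1.7895]
P' = Q + AᵀP(A−BK) = [8.9013 4.8158; 4.8158 5.7895]
tr(P') = 14.6908

-0.3289 0.0526 -0.4079 -0.8947


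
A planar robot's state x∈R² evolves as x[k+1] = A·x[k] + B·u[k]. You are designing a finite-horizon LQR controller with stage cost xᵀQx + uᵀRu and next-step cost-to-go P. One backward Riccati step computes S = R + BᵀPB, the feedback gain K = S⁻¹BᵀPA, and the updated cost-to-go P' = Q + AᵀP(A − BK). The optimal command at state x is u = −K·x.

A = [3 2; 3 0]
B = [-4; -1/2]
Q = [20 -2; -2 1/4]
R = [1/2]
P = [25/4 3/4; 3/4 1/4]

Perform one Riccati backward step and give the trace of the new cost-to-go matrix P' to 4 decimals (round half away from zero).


BᵀP = [-25.3750 -3.1250]
S = R + BᵀPB = [1/2] + [103.0625] = [103.5625]
BᵀPA = [-85.5000 -50.7500]
K = S⁻¹·BᵀPA = [-0.8256 -0.4900]
A−BK = [-0.3024 0.0398; 2.5872 -0.2450]
AᵀP(A−BK) = [1.4122 0.1014; 0.1014 0.1304]
P' = Q + AᵀP(A−BK) = [21.4122 -1.8986; -1.8986 0.3804]
tr(P') = 21.7925

21.7925


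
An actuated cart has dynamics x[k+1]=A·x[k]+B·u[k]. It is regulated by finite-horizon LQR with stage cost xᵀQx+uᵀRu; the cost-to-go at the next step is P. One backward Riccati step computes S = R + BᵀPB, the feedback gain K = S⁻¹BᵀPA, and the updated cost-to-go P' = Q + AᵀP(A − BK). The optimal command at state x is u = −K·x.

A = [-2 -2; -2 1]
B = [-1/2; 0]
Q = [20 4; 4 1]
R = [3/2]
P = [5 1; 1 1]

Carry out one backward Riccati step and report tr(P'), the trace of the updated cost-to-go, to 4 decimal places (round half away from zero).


BᵀP = [-2.5000 -0.5000]
S = R + BᵀPB = [3/2] + [1.2500] = [2.7500]
BᵀPA = [6.0000 4.5000]
K = S⁻¹·BᵀPA = [2.1818 1.6364]
A−BK = [-0.9091 -1.1818; -2.0000 1.0000]
AᵀP(A−BK) = [18.9091 10.1818; 10.1818 9.6364]
P' = Q + AᵀP(A−BK) = [38.9091 14.1818; 14.1818 10.6364]
tr(P') = 49.5455

49.5455


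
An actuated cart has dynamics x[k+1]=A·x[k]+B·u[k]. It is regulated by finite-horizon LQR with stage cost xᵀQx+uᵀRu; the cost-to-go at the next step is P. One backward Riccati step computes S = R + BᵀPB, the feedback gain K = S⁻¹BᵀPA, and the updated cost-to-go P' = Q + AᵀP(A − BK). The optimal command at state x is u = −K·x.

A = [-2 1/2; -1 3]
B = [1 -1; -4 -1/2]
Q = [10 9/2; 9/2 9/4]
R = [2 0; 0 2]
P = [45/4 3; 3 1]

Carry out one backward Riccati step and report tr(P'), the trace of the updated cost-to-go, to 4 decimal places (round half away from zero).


BᵀP = [-0.7500 -1.0000; -12.7500 -3.5000]
S = R + BᵀPB = [2 0; 0 2] + [3.2500 1.2500; 1.2500 14.5000] = [5.2500 1.2500; 1.2500 16.5000]
BᵀPA = [2.5000 -3.3750; 29.0000 -16.8750]
K = S⁻¹·BᵀPA = [0.0588 -0.4067; 1.7531 -0.9919]
A−BK = [-0.3057 -0.0852; 0.1117 0.8773]
AᵀP(A−BK) = [7.0125 -3.9677; -3.9677 2.7013]
P' = Q + AᵀP(A−BK) = [17.0125 0.5323; 0.5323 4.9513]
tr(P') = 21.9638

21.9638


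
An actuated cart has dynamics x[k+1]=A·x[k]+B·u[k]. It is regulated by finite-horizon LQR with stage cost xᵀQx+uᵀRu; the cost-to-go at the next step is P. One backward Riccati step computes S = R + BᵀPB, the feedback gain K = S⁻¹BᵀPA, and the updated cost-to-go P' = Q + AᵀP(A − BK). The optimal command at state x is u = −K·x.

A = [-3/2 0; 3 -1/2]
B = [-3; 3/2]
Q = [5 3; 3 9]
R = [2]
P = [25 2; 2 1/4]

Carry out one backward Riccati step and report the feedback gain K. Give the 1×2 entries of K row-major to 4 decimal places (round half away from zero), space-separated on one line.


BᵀP = [-72.0000 -5.6250]
S = R + BᵀPB = [2] + [207.5625] = [209.5625]
BᵀPA = [91.1250 2.8125]
K = S⁻¹·BᵀPA = [0.4348 0.0134]
A−BK = [-0.1955 0.0403; 2.3477 -0.5201]
AᵀP(A−BK) = [0.8757 -0.0980; -0.0980 0.0248]
P' = Q + AᵀP(A−BK) = [5.8757 2.9020; 2.9020 9.0248]
tr(P') = 14.9005

0.4348 0.0134


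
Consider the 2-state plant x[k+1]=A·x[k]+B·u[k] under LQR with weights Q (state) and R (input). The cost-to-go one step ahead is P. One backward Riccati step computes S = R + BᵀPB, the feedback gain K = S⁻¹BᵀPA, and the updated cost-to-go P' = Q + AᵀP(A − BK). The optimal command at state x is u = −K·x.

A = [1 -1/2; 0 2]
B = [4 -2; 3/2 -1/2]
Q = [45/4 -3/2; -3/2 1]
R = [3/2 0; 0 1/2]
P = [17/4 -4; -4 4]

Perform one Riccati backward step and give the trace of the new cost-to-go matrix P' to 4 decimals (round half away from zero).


15.0935

BᵀP = [11.0000 -10.0000; -6.5000 6.0000]
S = R + BᵀPB = [3/2 0; 0 1/2] + [29.0000 -17.0000; -17.0000 10.0000] = [30.5000 -17.0000; -17.0000 10.5000]
BᵀPA = [11.0000 -25.5000; -6.5000 15.2500]
K = S⁻¹·BᵀPA = [0.1600 -0.2720; -0.3600 1.0120]
A−BK = [-0.3600 2.6120; -0.4200 2.9140]
AᵀP(A−BK) = [0.1500 -0.5550; -0.5550 2.6935]
P' = Q + AᵀP(A−BK) = [11.4000 -2.0550; -2.0550 3.6935]
tr(P') = 15.0935


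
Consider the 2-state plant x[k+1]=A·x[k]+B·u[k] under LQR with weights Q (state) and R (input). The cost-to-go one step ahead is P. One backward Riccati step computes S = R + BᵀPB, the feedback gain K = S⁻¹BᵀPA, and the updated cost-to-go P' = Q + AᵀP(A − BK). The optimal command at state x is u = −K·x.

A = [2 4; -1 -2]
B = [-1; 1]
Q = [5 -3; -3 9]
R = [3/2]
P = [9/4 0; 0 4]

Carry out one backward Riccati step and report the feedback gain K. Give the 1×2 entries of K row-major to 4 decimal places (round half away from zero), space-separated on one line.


BᵀP = [-2.2500 4.0000]
S = R + BᵀPB = [3/2] + [6.2500] = [7.7500]
BᵀPA = [-8.5000 -17.0000]
K = S⁻¹·BᵀPA = [-1.0968 -2.1935]
A−BK = [0.9032 1.8065; 0.0968 0.1935]
AᵀP(A−BK) = [3.6774 7.3548; 7.3548 14.7097]
P' = Q + AᵀP(A−BK) = [8.6774 4.3548; 4.3548 23.7097]
tr(P') = 32.3871

-1.0968 -2.1935


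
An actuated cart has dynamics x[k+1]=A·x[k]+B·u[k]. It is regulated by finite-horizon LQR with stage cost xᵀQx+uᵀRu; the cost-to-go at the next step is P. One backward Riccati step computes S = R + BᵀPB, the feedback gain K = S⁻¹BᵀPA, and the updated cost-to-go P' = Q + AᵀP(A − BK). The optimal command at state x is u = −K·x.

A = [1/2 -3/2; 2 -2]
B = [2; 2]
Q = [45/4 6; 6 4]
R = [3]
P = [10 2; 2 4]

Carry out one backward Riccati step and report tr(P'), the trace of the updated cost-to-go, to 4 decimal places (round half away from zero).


BᵀP = [24.0000 12.0000]
S = R + BᵀPB = [3] + [72.0000] = [75.0000]
BᵀPA = [36.0000 -60.0000]
K = S⁻¹·BᵀPA = [0.4800 -0.8000]
A−BK = [-0.4600 0.1000; 1.0400 -0.4000]
AᵀP(A−BK) = [5.2200 -2.7000; -2.7000 2.5000]
P' = Q + AᵀP(A−BK) = [16.4700 3.3000; 3.3000 6.5000]
tr(P') = 22.9700

22.9700


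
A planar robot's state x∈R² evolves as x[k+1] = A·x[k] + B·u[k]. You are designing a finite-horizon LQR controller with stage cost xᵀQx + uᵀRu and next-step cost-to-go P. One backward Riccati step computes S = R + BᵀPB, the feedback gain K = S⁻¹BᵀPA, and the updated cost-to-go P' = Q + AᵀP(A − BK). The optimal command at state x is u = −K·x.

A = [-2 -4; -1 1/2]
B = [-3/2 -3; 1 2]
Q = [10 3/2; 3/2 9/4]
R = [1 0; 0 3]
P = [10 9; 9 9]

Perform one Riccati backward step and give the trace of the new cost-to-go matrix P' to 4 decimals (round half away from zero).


72.2772

BᵀP = [-6.0000 -4.5000; -12.0000 -9.0000]
S = R + BᵀPB = [1 0; 0 3] + [4.5000 9.0000; 9.0000 18.0000] = [5.5000 9.0000; 9.0000 21.0000]
BᵀPA = [16.5000 21.7500; 33.0000 43.5000]
K = S⁻¹·BᵀPA = [1.4348 1.8913; 0.9565 1.2609]
A−BK = [3.0217 2.6196; -4.3478 -3.9130]
AᵀP(A−BK) = [29.7609 29.6848; 29.6848 30.2663]
P' = Q + AᵀP(A−BK) = [39.7609 31.1848; 31.1848 32.5163]
tr(P') = 72.2772


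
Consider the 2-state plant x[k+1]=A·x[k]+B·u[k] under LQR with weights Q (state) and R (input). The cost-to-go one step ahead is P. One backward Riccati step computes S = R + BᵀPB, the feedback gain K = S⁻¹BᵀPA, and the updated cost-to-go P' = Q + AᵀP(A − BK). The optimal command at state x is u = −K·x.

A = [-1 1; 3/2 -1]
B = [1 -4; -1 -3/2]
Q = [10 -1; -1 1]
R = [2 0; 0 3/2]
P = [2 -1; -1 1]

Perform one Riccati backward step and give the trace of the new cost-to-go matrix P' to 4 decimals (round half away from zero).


13.4648

BᵀP = [3.0000 -2.0000; -6.5000 2.5000]
S = R + BᵀPB = [2 0; 0 3/2] + [5.0000 -9.0000; -9.0000 22.2500] = [7.0000 -9.0000; -9.0000 23.7500]
BᵀPA = [-6.0000 5.0000; 10.2500 -9.0000]
K = S⁻¹·BᵀPA = [-0.5894 0.4428; 0.2082 -0.2111]
A−BK = [0.4223 -0.2874; 1.2229 -0.8739]
AᵀP(A−BK) = [1.5792 -1.1789; -1.1789 0.8856]
P' = Q + AᵀP(A−BK) = [11.5792 -2.1789; -2.1789 1.8856]
tr(P') = 13.4648


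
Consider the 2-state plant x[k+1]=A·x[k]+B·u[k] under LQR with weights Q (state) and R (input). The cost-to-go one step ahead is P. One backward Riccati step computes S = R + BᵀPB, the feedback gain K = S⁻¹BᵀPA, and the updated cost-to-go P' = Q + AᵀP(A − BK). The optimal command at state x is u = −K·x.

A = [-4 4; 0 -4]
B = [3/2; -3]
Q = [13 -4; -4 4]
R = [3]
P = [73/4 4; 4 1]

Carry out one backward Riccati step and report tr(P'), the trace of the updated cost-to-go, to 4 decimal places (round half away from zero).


123.7253

BᵀP = [15.3750 3.0000]
S = R + BᵀPB = [3] + [14.0625] = [17.0625]
BᵀPA = [-61.5000 49.5000]
K = S⁻¹·BᵀPA = [-3.6044 2.9011]
A−BK = [1.4066 -0.3516; -10.8132 4.7033]
AᵀP(A−BK) = [70.3297 -49.5824; -49.5824 36.3956]
P' = Q + AᵀP(A−BK) = [83.3297 -53.5824; -53.5824 40.3956]
tr(P') = 123.7253


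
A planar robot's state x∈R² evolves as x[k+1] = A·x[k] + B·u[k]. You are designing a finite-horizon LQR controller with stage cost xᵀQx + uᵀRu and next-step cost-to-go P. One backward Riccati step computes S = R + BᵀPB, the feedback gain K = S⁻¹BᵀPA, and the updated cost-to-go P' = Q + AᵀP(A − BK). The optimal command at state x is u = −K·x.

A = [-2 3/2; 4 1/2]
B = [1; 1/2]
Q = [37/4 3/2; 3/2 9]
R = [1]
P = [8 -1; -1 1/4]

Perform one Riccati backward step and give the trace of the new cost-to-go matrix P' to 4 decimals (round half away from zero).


BᵀP = [7.5000 -0.8750]
S = R + BᵀPB = [1] + [7.0625] = [8.0625]
BᵀPA = [-18.5000 10.8125]
K = S⁻¹·BᵀPA = [-2.2946 1.3411]
A−BK = [0.2946 0.1589; 5.1473 -0.1705]
AᵀP(A−BK) = [9.5504 -3.6899; -3.6899 2.0620]
P' = Q + AᵀP(A−BK) = [18.8004 -2.1899; -2.1899 11.0620]
tr(P') = 29.8624

29.8624


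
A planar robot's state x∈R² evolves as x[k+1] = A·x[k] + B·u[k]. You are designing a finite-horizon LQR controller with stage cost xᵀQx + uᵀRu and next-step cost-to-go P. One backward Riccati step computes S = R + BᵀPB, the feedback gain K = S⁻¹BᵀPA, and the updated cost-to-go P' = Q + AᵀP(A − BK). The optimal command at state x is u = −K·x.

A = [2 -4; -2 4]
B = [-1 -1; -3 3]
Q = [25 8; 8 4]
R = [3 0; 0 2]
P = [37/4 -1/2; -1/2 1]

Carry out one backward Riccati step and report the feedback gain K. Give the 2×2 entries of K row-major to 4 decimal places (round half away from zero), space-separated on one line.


-0.5586 1.1173 -1.2198 2.4396

BᵀP = [-7.7500 -2.5000; -10.7500 3.5000]
S = R + BᵀPB = [3 0; 0 2] + [15.2500 0.2500; 0.2500 21.2500] = [18.2500 0.2500; 0.2500 23.2500]
BᵀPA = [-10.5000 21.0000; -28.5000 57.0000]
K = S⁻¹·BᵀPA = [-0.5586 1.1173; -1.2198 2.4396]
A−BK = [0.2216 -0.4431; -0.0165 0.0330]
AᵀP(A−BK) = [4.3701 -8.7401; -8.7401 17.4803]
P' = Q + AᵀP(A−BK) = [29.3701 -0.7401; -0.7401 21.4803]
tr(P') = 50.8503


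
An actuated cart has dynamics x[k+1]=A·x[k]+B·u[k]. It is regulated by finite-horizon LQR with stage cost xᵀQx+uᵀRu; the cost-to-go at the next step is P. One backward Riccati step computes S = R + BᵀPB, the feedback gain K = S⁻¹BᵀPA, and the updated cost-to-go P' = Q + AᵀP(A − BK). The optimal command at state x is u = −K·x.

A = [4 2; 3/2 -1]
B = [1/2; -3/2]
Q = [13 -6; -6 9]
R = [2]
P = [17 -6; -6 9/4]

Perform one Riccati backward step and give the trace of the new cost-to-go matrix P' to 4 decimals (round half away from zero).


BᵀP = [17.5000 -6.3750]
S = R + BᵀPB = [2] + [18.3125] = [20.3125]
BᵀPA = [60.4375 41.3750]
K = S⁻¹·BᵀPA = [2.9754 2.0369]
A−BK = [2.5123 0.9815; 5.9631 2.0554]
AᵀP(A−BK) = [25.2377 15.5185; 15.5185 9.9723]
P' = Q + AᵀP(A−BK) = [38.2377 9.5185; 9.5185 18.9723]
tr(P') = 57.2100

57.2100


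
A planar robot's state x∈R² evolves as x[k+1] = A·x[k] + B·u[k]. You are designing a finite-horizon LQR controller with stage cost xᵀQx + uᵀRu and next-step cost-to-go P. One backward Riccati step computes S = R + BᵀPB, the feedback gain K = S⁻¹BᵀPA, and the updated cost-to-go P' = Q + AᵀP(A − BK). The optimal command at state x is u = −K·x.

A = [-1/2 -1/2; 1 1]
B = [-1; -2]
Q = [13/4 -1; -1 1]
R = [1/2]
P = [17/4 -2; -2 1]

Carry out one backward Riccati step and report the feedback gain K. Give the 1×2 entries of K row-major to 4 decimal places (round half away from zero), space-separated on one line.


0.1667 0.1667

BᵀP = [-0.2500 0.0000]
S = R + BᵀPB = [1/2] + [0.2500] = [0.7500]
BᵀPA = [0.1250 0.1250]
K = S⁻¹·BᵀPA = [0.1667 0.1667]
A−BK = [-0.3333 -0.3333; 1.3333 1.3333]
AᵀP(A−BK) = [4.0417 4.0417; 4.0417 4.0417]
P' = Q + AᵀP(A−BK) = [7.2917 3.0417; 3.0417 5.0417]
tr(P') = 12.3333


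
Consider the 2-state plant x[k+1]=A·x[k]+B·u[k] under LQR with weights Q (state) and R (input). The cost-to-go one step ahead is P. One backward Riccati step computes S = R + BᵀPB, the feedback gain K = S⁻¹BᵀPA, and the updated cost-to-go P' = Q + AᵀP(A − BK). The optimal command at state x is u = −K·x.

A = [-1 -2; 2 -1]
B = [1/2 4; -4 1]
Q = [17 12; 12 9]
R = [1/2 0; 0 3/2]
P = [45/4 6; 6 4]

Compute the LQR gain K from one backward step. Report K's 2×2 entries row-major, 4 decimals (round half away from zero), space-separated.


-0.5123 0.1412 -0.1684 -0.5044

BᵀP = [-18.3750 -13.0000; 51.0000 28.0000]
S = R + BᵀPB = [1/2 0; 0 3/2] + [42.8125 -86.5000; -86.5000 232.0000] = [43.3125 -86.5000; -86.5000 233.5000]
BᵀPA = [-7.6250 49.7500; 5.0000 -130.0000]
K = S⁻¹·BᵀPA = [-0.5123 0.1412; -0.1684 -0.5044]
A−BK = [-0.0704 -0.0529; 0.1192 0.0694]
AᵀP(A−BK) = [0.1856 0.0991; 0.0991 0.3983]
P' = Q + AᵀP(A−BK) = [17.1856 12.0991; 12.0991 9.3983]
tr(P') = 26.5840


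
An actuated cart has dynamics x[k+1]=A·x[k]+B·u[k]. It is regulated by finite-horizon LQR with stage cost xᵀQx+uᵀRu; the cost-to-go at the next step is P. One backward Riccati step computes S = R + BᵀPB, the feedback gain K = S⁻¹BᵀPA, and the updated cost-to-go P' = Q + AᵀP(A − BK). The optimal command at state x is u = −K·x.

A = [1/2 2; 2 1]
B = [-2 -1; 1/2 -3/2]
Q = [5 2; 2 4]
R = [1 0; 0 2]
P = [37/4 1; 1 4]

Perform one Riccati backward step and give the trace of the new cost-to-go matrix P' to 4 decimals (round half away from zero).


BᵀP = [-18.0000 0.0000; -10.7500 -7.0000]
S = R + BᵀPB = [1 0; 0 2] + [36.0000 18.0000; 18.0000 21.2500] = [37.0000 18.0000; 18.0000 23.2500]
BᵀPA = [-9.0000 -36.0000; -19.3750 -28.5000]
K = S⁻¹·BᵀPA = [0.2601 -0.6042; -1.0347 -0.7580]
A−BK = [-0.0145 0.0336; 0.3178 0.1650]
AᵀP(A−BK) = [2.6058 1.6252; 1.6252 1.6448]
P' = Q + AᵀP(A−BK) = [7.6058 3.6252; 3.6252 5.6448]
tr(P') = 13.2506

13.2506


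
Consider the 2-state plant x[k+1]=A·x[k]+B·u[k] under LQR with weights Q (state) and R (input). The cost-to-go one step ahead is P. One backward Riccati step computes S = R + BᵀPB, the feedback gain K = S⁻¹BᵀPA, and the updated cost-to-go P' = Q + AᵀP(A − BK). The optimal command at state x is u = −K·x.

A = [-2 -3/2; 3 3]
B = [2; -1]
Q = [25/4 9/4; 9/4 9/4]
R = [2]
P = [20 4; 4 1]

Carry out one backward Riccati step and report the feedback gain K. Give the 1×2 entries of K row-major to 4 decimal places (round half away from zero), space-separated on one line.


BᵀP = [36.0000 7.0000]
S = R + BᵀPB = [2] + [65.0000] = [67.0000]
BᵀPA = [-51.0000 -33.0000]
K = S⁻¹·BᵀPA = [-0.7612 -0.4925]
A−BK = [-0.4776 -0.5149; 2.2388 2.5075]
AᵀP(A−BK) = [2.1791 1.8806; 1.8806 1.7463]
P' = Q + AᵀP(A−BK) = [8.4291 4.1306; 4.1306 3.9963]
tr(P') = 12.4254

-0.7612 -0.4925


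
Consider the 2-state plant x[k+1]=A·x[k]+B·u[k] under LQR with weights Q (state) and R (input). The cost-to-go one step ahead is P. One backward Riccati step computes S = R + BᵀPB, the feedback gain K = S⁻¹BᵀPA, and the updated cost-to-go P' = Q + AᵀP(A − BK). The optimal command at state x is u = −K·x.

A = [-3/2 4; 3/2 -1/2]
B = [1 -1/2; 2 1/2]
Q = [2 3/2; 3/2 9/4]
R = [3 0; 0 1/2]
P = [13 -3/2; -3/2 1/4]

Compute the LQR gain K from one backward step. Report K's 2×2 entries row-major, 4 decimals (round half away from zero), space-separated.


BᵀP = [10.0000 -1.0000; -7.2500 0.8750]
S = R + BᵀPB = [3 0; 0 1/2] + [8.0000 -5.5000; -5.5000 4.0625] = [11.0000 -5.5000; -5.5000 4.5625]
BᵀPA = [-16.5000 40.5000; 12.1875 -29.4375]
K = S⁻¹·BᵀPA = [-0.4138 1.1473; 2.1724 -5.0690]
A−BK = [0.0000 0.3182; 1.2414 -0.2602]
AᵀP(A−BK) = [3.2586 -7.6034; -7.6034 18.3777]
P' = Q + AᵀP(A−BK) = [5.2586 -6.1034; -6.1034 20.6277]
tr(P') = 25.8864

-0.4138 1.1473 2.1724 -5.0690


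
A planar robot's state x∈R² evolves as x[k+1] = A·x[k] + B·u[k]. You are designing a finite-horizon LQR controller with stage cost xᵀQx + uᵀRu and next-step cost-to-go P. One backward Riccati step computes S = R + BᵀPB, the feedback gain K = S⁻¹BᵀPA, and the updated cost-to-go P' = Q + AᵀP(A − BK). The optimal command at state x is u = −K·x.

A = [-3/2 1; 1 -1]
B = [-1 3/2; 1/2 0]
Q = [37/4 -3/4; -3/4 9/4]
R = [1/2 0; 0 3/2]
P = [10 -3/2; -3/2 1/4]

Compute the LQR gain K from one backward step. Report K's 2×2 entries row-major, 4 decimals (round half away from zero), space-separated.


BᵀP = [-10.7500 1.6250; 15.0000 -2.2500]
S = R + BᵀPB = [1/2 0; 0 3/2] + [11.5625 -16.1250; -16.1250 22.5000] = [12.0625 -16.1250; -16.1250 24.0000]
BᵀPA = [17.7500 -12.3750; -24.7500 17.2500]
K = S⁻¹·BᵀPA = [0.9126 -0.6391; -0.4181 0.2893]
A−BK = [0.0397 -0.0731; 0.5437 -0.6804]
AᵀP(A−BK) = [0.7035 -0.4944; -0.4944 0.3498]
P' = Q + AᵀP(A−BK) = [9.9535 -1.2444; -1.2444 2.5998]
tr(P') = 12.5533

0.9126 -0.6391 -0.4181 0.2893


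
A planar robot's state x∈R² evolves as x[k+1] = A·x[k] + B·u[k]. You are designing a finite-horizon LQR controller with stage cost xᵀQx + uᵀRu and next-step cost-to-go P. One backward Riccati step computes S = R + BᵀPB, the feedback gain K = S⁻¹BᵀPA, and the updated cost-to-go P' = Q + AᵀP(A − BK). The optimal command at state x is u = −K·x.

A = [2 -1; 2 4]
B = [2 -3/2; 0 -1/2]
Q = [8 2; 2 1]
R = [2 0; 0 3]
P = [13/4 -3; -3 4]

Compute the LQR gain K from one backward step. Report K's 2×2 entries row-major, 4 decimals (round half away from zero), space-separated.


-0.0883 -2.0751 -0.3444 -0.0927

BᵀP = [6.5000 -6.0000; -3.3750 2.5000]
S = R + BᵀPB = [2 0; 0 3] + [13.0000 -6.7500; -6.7500 3.8125] = [15.0000 -6.7500; -6.7500 6.8125]
BᵀPA = [1.0000 -30.5000; -1.7500 13.3750]
K = S⁻¹·BᵀPA = [-0.0883 -2.0751; -0.3444 -0.0927]
A−BK = [1.6600 3.0110; 1.8278 3.9536]
AᵀP(A−BK) = [4.4857 9.4128; 9.4128 29.2009]
P' = Q + AᵀP(A−BK) = [12.4857 11.4128; 11.4128 30.2009]
tr(P') = 42.6865


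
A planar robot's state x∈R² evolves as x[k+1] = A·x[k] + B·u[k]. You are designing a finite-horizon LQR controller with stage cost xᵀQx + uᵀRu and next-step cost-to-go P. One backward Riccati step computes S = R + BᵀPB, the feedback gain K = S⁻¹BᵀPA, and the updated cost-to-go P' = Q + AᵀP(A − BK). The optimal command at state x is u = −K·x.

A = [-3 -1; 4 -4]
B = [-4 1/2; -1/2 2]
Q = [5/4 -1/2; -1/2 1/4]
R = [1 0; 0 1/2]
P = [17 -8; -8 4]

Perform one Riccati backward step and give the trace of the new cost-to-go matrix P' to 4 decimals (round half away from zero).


BᵀP = [-64.0000 30.0000; -7.5000 4.0000]
S = R + BᵀPB = [1 0; 0 1/2] + [241.0000 28.0000; 28.0000 4.2500] = [242.0000 28.0000; 28.0000 4.7500]
BᵀPA = [312.0000 -56.0000; 38.5000 -8.5000]
K = S⁻¹·BᵀPA = [1.1053 -0.0766; 1.5896 -1.3379]
A−BK = [0.6265 -0.6375; 1.3735 -1.3625]
AᵀP(A−BK) = [2.9357 -1.5896; -1.5896 1.3379]
P' = Q + AᵀP(A−BK) = [4.1857 -2.0896; -2.0896 1.5879]
tr(P') = 5.7736

5.7736


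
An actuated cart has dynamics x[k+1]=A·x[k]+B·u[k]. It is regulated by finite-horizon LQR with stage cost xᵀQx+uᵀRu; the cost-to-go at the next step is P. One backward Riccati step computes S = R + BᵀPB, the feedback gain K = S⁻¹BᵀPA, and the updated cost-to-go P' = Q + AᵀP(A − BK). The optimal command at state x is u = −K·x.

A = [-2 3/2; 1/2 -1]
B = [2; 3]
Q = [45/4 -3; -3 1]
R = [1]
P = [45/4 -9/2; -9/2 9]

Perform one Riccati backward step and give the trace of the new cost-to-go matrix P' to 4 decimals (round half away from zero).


BᵀP = [9.0000 18.0000]
S = R + BᵀPB = [1] + [72.0000] = [73.0000]
BᵀPA = [-9.0000 -4.5000]
K = S⁻¹·BᵀPA = [-0.1233 -0.0616]
A−BK = [-1.7534 1.6233; 0.8699 -0.8151]
AᵀP(A−BK) = [55.1404 -51.1798; -51.1798 47.5351]
P' = Q + AᵀP(A−BK) = [66.3904 -54.1798; -54.1798 48.5351]
tr(P') = 114.9255

114.9255


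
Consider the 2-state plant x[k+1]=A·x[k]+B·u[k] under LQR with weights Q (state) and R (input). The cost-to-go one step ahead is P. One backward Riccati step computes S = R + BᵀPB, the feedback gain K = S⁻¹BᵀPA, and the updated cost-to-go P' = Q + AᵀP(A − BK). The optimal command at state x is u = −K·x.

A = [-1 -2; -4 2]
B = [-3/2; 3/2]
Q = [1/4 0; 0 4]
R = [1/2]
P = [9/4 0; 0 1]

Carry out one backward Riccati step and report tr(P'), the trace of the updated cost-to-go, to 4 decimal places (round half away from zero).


22.4500

BᵀP = [-3.3750 1.5000]
S = R + BᵀPB = [1/2] + [7.3125] = [7.8125]
BᵀPA = [-2.6250 9.7500]
K = S⁻¹·BᵀPA = [-0.3360 1.2480]
A−BK = [-1.5040 -0.1280; -3.4960 0.1280]
AᵀP(A−BK) = [17.3680 -0.2240; -0.2240 0.8320]
P' = Q + AᵀP(A−BK) = [17.6180 -0.2240; -0.2240 4.8320]
tr(P') = 22.4500
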